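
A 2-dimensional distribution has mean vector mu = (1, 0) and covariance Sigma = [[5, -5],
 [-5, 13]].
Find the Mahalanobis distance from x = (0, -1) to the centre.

Step 1 — centre the observation: (x - mu) = (-1, -1).

Step 2 — invert Sigma. det(Sigma) = 5·13 - (-5)² = 40.
  Sigma^{-1} = (1/det) · [[d, -b], [-b, a]] = [[0.325, 0.125],
 [0.125, 0.125]].

Step 3 — form the quadratic (x - mu)^T · Sigma^{-1} · (x - mu):
  Sigma^{-1} · (x - mu) = (-0.45, -0.25).
  (x - mu)^T · [Sigma^{-1} · (x - mu)] = (-1)·(-0.45) + (-1)·(-0.25) = 0.7.

Step 4 — take square root: d = √(0.7) ≈ 0.8367.

d(x, mu) = √(0.7) ≈ 0.8367


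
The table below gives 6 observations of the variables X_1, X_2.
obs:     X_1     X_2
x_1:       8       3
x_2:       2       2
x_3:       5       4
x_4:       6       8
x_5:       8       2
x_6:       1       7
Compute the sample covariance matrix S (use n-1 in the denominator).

Step 1 — column means:
  mean(X_1) = (8 + 2 + 5 + 6 + 8 + 1) / 6 = 30/6 = 5
  mean(X_2) = (3 + 2 + 4 + 8 + 2 + 7) / 6 = 26/6 = 4.3333

Step 2 — sample covariance S[i,j] = (1/(n-1)) · Σ_k (x_{k,i} - mean_i) · (x_{k,j} - mean_j), with n-1 = 5.
  S[X_1,X_1] = ((3)·(3) + (-3)·(-3) + (0)·(0) + (1)·(1) + (3)·(3) + (-4)·(-4)) / 5 = 44/5 = 8.8
  S[X_1,X_2] = ((3)·(-1.3333) + (-3)·(-2.3333) + (0)·(-0.3333) + (1)·(3.6667) + (3)·(-2.3333) + (-4)·(2.6667)) / 5 = -11/5 = -2.2
  S[X_2,X_2] = ((-1.3333)·(-1.3333) + (-2.3333)·(-2.3333) + (-0.3333)·(-0.3333) + (3.6667)·(3.6667) + (-2.3333)·(-2.3333) + (2.6667)·(2.6667)) / 5 = 33.3333/5 = 6.6667

S is symmetric (S[j,i] = S[i,j]). Assembling:

S = [[8.8, -2.2],
 [-2.2, 6.6667]]


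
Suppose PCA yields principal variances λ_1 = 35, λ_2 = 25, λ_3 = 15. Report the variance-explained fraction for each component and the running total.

Step 1 — total variance = trace(Sigma) = Σ λ_i = 35 + 25 + 15 = 75.

Step 2 — fraction explained by component i = λ_i / Σ λ:
  PC1: 35/75 = 0.4667
  PC2: 25/75 = 0.3333
  PC3: 15/75 = 0.2

Step 3 — cumulative fraction after k components = (λ_1 + ... + λ_k) / Σ λ:
  k = 1: 35/75 = 0.4667
  k = 2: (35 + 25)/75 = 60/75 = 0.8
  k = 3: (35 + 25 + 15)/75 = 75/75 = 1

Summary (fraction, with percent):

explained: PC1 0.4667 (46.67%), PC2 0.3333 (33.33%), PC3 0.2 (20%);  cumulative: 0.4667, 0.8, 1


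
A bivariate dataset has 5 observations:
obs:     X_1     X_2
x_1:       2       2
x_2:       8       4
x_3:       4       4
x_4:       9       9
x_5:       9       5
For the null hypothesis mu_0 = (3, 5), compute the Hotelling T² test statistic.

Step 1 — sample mean vector:
  mean(X_1) = (2 + 8 + 4 + 9 + 9) / 5 = 32/5 = 6.4
  mean(X_2) = (2 + 4 + 4 + 9 + 5) / 5 = 24/5 = 4.8
  x̄ = (6.4, 4.8),  deviation x̄ - mu_0 = (6.4, 4.8) - (3, 5) = (3.4, -0.2).

Step 2 — sample covariance matrix, S[i,j] = (1/(n-1)) · Σ_k (x_{k,i} - mean_i) · (x_{k,j} - mean_j), divisor n-1 = 4:
  S[X_1,X_1] = ((-4.4)·(-4.4) + (1.6)·(1.6) + (-2.4)·(-2.4) + (2.6)·(2.6) + (2.6)·(2.6)) / 4 = 41.2/4 = 10.3
  S[X_1,X_2] = ((-4.4)·(-2.8) + (1.6)·(-0.8) + (-2.4)·(-0.8) + (2.6)·(4.2) + (2.6)·(0.2)) / 4 = 24.4/4 = 6.1
  S[X_2,X_2] = ((-2.8)·(-2.8) + (-0.8)·(-0.8) + (-0.8)·(-0.8) + (4.2)·(4.2) + (0.2)·(0.2)) / 4 = 26.8/4 = 6.7
  S = [[10.3, 6.1],
 [6.1, 6.7]].

Step 3 — invert S. det(S) = 10.3·6.7 - (6.1)² = 31.8.
  S^{-1} = (1/det) · [[d, -b], [-b, a]] = [[0.2107, -0.1918],
 [-0.1918, 0.3239]].

Step 4 — quadratic form (x̄ - mu_0)^T · S^{-1} · (x̄ - mu_0):
  S^{-1} · (x̄ - mu_0) = (0.7547, -0.717),
  (x̄ - mu_0)^T · [...] = (3.4)·(0.7547) + (-0.2)·(-0.717) = 2.7094.

Step 5 — scale by n: T² = 5 · 2.7094 = 13.5472.

T² ≈ 13.5472


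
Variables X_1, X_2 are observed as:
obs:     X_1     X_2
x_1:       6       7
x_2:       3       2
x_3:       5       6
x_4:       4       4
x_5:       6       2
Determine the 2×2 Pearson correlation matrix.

Step 1 — column means:
  mean(X_1) = (6 + 3 + 5 + 4 + 6) / 5 = 24/5 = 4.8
  mean(X_2) = (7 + 2 + 6 + 4 + 2) / 5 = 21/5 = 4.2

Step 2 — sample variances and covariances s[i,j] = (1/(n-1)) · Σ_k (x_{k,i} - mean_i) · (x_{k,j} - mean_j), with n-1 = 4:
  s[X_1,X_1] = ((1.2)·(1.2) + (-1.8)·(-1.8) + (0.2)·(0.2) + (-0.8)·(-0.8) + (1.2)·(1.2)) / 4 = 6.8/4 = 1.7
  s[X_1,X_2] = ((1.2)·(2.8) + (-1.8)·(-2.2) + (0.2)·(1.8) + (-0.8)·(-0.2) + (1.2)·(-2.2)) / 4 = 5.2/4 = 1.3
  s[X_2,X_2] = ((2.8)·(2.8) + (-2.2)·(-2.2) + (1.8)·(1.8) + (-0.2)·(-0.2) + (-2.2)·(-2.2)) / 4 = 20.8/4 = 5.2
  Sample standard deviations s_i = √(s[i,i]):
  s(X_1) = √(1.7) = 1.3038
  s(X_2) = √(5.2) = 2.2804

Step 3 — r_{ij} = s_{ij} / (s_i · s_j):
  r[X_1,X_1] = 1 (diagonal).
  r[X_1,X_2] = 1.3 / (1.3038 · 2.2804) = 1.3 / 2.9732 = 0.4372
  r[X_2,X_2] = 1 (diagonal).

R is symmetric with unit diagonal. Assembling:

R = [[1, 0.4372],
 [0.4372, 1]]


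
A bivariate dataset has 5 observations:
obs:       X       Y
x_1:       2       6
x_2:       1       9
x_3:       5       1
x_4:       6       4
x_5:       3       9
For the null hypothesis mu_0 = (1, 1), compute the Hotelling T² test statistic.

Step 1 — sample mean vector:
  mean(X) = (2 + 1 + 5 + 6 + 3) / 5 = 17/5 = 3.4
  mean(Y) = (6 + 9 + 1 + 4 + 9) / 5 = 29/5 = 5.8
  x̄ = (3.4, 5.8),  deviation x̄ - mu_0 = (3.4, 5.8) - (1, 1) = (2.4, 4.8).

Step 2 — sample covariance matrix, S[i,j] = (1/(n-1)) · Σ_k (x_{k,i} - mean_i) · (x_{k,j} - mean_j), divisor n-1 = 4:
  S[X,X] = ((-1.4)·(-1.4) + (-2.4)·(-2.4) + (1.6)·(1.6) + (2.6)·(2.6) + (-0.4)·(-0.4)) / 4 = 17.2/4 = 4.3
  S[X,Y] = ((-1.4)·(0.2) + (-2.4)·(3.2) + (1.6)·(-4.8) + (2.6)·(-1.8) + (-0.4)·(3.2)) / 4 = -21.6/4 = -5.4
  S[Y,Y] = ((0.2)·(0.2) + (3.2)·(3.2) + (-4.8)·(-4.8) + (-1.8)·(-1.8) + (3.2)·(3.2)) / 4 = 46.8/4 = 11.7
  S = [[4.3, -5.4],
 [-5.4, 11.7]].

Step 3 — invert S. det(S) = 4.3·11.7 - (-5.4)² = 21.15.
  S^{-1} = (1/det) · [[d, -b], [-b, a]] = [[0.5532, 0.2553],
 [0.2553, 0.2033]].

Step 4 — quadratic form (x̄ - mu_0)^T · S^{-1} · (x̄ - mu_0):
  S^{-1} · (x̄ - mu_0) = (2.5532, 1.5887),
  (x̄ - mu_0)^T · [...] = (2.4)·(2.5532) + (4.8)·(1.5887) = 13.7532.

Step 5 — scale by n: T² = 5 · 13.7532 = 68.766.

T² ≈ 68.766


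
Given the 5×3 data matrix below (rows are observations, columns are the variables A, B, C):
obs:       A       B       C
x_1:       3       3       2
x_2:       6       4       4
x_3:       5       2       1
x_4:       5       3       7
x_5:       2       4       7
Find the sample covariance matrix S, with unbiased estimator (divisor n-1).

Step 1 — column means:
  mean(A) = (3 + 6 + 5 + 5 + 2) / 5 = 21/5 = 4.2
  mean(B) = (3 + 4 + 2 + 3 + 4) / 5 = 16/5 = 3.2
  mean(C) = (2 + 4 + 1 + 7 + 7) / 5 = 21/5 = 4.2

Step 2 — sample covariance S[i,j] = (1/(n-1)) · Σ_k (x_{k,i} - mean_i) · (x_{k,j} - mean_j), with n-1 = 4.
  S[A,A] = ((-1.2)·(-1.2) + (1.8)·(1.8) + (0.8)·(0.8) + (0.8)·(0.8) + (-2.2)·(-2.2)) / 4 = 10.8/4 = 2.7
  S[A,B] = ((-1.2)·(-0.2) + (1.8)·(0.8) + (0.8)·(-1.2) + (0.8)·(-0.2) + (-2.2)·(0.8)) / 4 = -1.2/4 = -0.3
  S[A,C] = ((-1.2)·(-2.2) + (1.8)·(-0.2) + (0.8)·(-3.2) + (0.8)·(2.8) + (-2.2)·(2.8)) / 4 = -4.2/4 = -1.05
  S[B,B] = ((-0.2)·(-0.2) + (0.8)·(0.8) + (-1.2)·(-1.2) + (-0.2)·(-0.2) + (0.8)·(0.8)) / 4 = 2.8/4 = 0.7
  S[B,C] = ((-0.2)·(-2.2) + (0.8)·(-0.2) + (-1.2)·(-3.2) + (-0.2)·(2.8) + (0.8)·(2.8)) / 4 = 5.8/4 = 1.45
  S[C,C] = ((-2.2)·(-2.2) + (-0.2)·(-0.2) + (-3.2)·(-3.2) + (2.8)·(2.8) + (2.8)·(2.8)) / 4 = 30.8/4 = 7.7

S is symmetric (S[j,i] = S[i,j]). Assembling:

S = [[2.7, -0.3, -1.05],
 [-0.3, 0.7, 1.45],
 [-1.05, 1.45, 7.7]]


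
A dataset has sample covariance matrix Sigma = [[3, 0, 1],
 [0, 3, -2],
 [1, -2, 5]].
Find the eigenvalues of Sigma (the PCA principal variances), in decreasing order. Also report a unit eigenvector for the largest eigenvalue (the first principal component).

Step 1 — characteristic polynomial p(λ) = det(λI - Sigma) = λ³ - tr·λ² + c_1·λ - det, where tr = trace, c_1 = sum of the principal 2×2 minors, det = det(Sigma):
  tr = 3 + 3 + 5 = 11,
  c_1 = (3·3 - (0)²) + (3·5 - (1)²) + (3·5 - (-2)²) = 9 + 14 + 11 = 34,
  det = 3·(3·5 - (-2)²) - (0)·((0)·5 - (-2)·(1)) + (1)·((0)·(-2) - 3·(1)) = 3·(11) - (0)·(2) + (1)·(-3) = 30.
  So p(λ) = λ³ - 11λ² + 34λ - 30.
Step 2 — look for an integer root (rational root theorem: any rational root is an integer divisor of 30). Testing λ = 3:
  p(3) = 27 - 99 + 102 - 30 = 0  ✓
  Dividing out (λ - 3): p(λ) = (λ - 3)(λ² - 8λ + 10).
Step 3 — remaining eigenvalues from the quadratic λ² - 8λ + 10 = 0:
  Δ = 8² - 4·10 = 64 - 40 = 24,  λ = (8 ± √24)/2 = (8 ± 4.899)/2 ≈ 6.4495 or 1.5505.
  Sorted: λ_1 = 6.4495,  λ_2 = 3,  λ_3 = 1.5505  (check: sum = 11 = tr ✓).

Step 4 — unit eigenvector for λ_1 ≈ 6.4495: v spans the null space of (Sigma - λ_1 I), whose rows are
  r_1 = (-3.4495, 0, 1),  r_2 = (0, -3.4495, -2),  r_3 = (1, -2, -1.4495).
  v is orthogonal to every row, so take v ∝ r_1 × r_2 = ((0)·(-2) - (1)·(-3.4495), (1)·(0) - (-3.4495)·(-2), (-3.4495)·(-3.4495) - (0)·(0)) ≈ (3.4495, -6.899, 11.899).
  Let u = (3.4495, -6.899, 11.899).
  ||u|| = √((3.4495)² + (-6.899)² + (11.899)²) = √(201.0806) ≈ 14.1803,  v_1 = u/||u|| ≈ (0.2433, -0.4865, 0.8391) (||v_1|| = 1).

λ_1 = 6.4495,  λ_2 = 3,  λ_3 = 1.5505;  v_1 ≈ (0.2433, -0.4865, 0.8391)


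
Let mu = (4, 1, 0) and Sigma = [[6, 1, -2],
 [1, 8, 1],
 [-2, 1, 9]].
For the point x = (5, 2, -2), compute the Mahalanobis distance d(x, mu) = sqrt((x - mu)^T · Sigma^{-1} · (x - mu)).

Step 1 — centre the observation: (x - mu) = (1, 1, -2).

Step 2 — invert Sigma (cofactor / det for 3×3, or solve directly):
  Sigma^{-1} = [[0.1864, -0.0289, 0.0446],
 [-0.0289, 0.1312, -0.021],
 [0.0446, -0.021, 0.1234]].

Step 3 — form the quadratic (x - mu)^T · Sigma^{-1} · (x - mu):
  Sigma^{-1} · (x - mu) = (0.0682, 0.1444, -0.2231).
  (x - mu)^T · [Sigma^{-1} · (x - mu)] = (1)·(0.0682) + (1)·(0.1444) + (-2)·(-0.2231) = 0.6588.

Step 4 — take square root: d = √(0.6588) ≈ 0.8117.

d(x, mu) = √(0.6588) ≈ 0.8117


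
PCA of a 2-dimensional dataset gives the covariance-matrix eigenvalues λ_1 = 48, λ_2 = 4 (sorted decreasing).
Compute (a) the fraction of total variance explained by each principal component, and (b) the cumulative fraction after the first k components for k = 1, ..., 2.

Step 1 — total variance = trace(Sigma) = Σ λ_i = 48 + 4 = 52.

Step 2 — fraction explained by component i = λ_i / Σ λ:
  PC1: 48/52 = 0.9231
  PC2: 4/52 = 0.0769

Step 3 — cumulative fraction after k components = (λ_1 + ... + λ_k) / Σ λ:
  k = 1: 48/52 = 0.9231
  k = 2: (48 + 4)/52 = 52/52 = 1

Summary (fraction, with percent):

explained: PC1 0.9231 (92.31%), PC2 0.0769 (7.69%);  cumulative: 0.9231, 1


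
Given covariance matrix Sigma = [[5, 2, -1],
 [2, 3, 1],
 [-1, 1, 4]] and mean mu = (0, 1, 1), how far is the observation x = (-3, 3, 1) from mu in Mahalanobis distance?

Step 1 — centre the observation: (x - mu) = (-3, 2, 0).

Step 2 — invert Sigma (cofactor / det for 3×3, or solve directly):
  Sigma^{-1} = [[0.3438, -0.2812, 0.1562],
 [-0.2812, 0.5937, -0.2187],
 [0.1562, -0.2188, 0.3438]].

Step 3 — form the quadratic (x - mu)^T · Sigma^{-1} · (x - mu):
  Sigma^{-1} · (x - mu) = (-1.5938, 2.0312, -0.9062).
  (x - mu)^T · [Sigma^{-1} · (x - mu)] = (-3)·(-1.5938) + (2)·(2.0312) + (0)·(-0.9062) = 8.8438.

Step 4 — take square root: d = √(8.8438) ≈ 2.9738.

d(x, mu) = √(8.8438) ≈ 2.9738


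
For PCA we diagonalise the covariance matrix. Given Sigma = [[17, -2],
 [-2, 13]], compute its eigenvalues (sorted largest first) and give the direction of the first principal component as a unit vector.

Step 1 — characteristic polynomial of 2×2 Sigma:
  det(Sigma - λI) = λ² - trace · λ + det = 0.
  trace = 17 + 13 = 30, det = 17·13 - (-2)² = 217.
Step 2 — discriminant:
  Δ = trace² - 4·det = 900 - 868 = 32.
Step 3 — eigenvalues:
  λ = (trace ± √Δ)/2 = (30 ± 5.6569)/2,
  λ_1 = 17.8284,  λ_2 = 12.1716.

Step 4 — unit eigenvector for λ_1: solve (Sigma - λ_1 I)v = 0. First row:
  (17 - 17.8284)·v_x + (-2)·v_y = 0, i.e. (-0.8284)·v_x + (-2)·v_y = 0,
  so v ∝ (b, λ_1 - a) = (-2, 0.8284); multiply by -1 so the first entry is positive: u = (2, -0.8284).
  ||u|| = √((2)² + (-0.8284)²) = √(4.6863) ≈ 2.1648,
  v_1 = u/||u|| ≈ (0.9239, -0.3827) (||v_1|| = 1).

λ_1 = 17.8284,  λ_2 = 12.1716;  v_1 ≈ (0.9239, -0.3827)


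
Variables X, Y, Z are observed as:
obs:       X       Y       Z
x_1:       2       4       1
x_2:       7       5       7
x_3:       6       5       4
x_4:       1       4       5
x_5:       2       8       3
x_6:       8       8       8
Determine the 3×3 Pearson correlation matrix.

Step 1 — column means:
  mean(X) = (2 + 7 + 6 + 1 + 2 + 8) / 6 = 26/6 = 4.3333
  mean(Y) = (4 + 5 + 5 + 4 + 8 + 8) / 6 = 34/6 = 5.6667
  mean(Z) = (1 + 7 + 4 + 5 + 3 + 8) / 6 = 28/6 = 4.6667

Step 2 — sample variances and covariances s[i,j] = (1/(n-1)) · Σ_k (x_{k,i} - mean_i) · (x_{k,j} - mean_j), with n-1 = 5:
  s[X,X] = ((-2.3333)·(-2.3333) + (2.6667)·(2.6667) + (1.6667)·(1.6667) + (-3.3333)·(-3.3333) + (-2.3333)·(-2.3333) + (3.6667)·(3.6667)) / 5 = 45.3333/5 = 9.0667
  s[X,Y] = ((-2.3333)·(-1.6667) + (2.6667)·(-0.6667) + (1.6667)·(-0.6667) + (-3.3333)·(-1.6667) + (-2.3333)·(2.3333) + (3.6667)·(2.3333)) / 5 = 9.6667/5 = 1.9333
  s[X,Z] = ((-2.3333)·(-3.6667) + (2.6667)·(2.3333) + (1.6667)·(-0.6667) + (-3.3333)·(0.3333) + (-2.3333)·(-1.6667) + (3.6667)·(3.3333)) / 5 = 28.6667/5 = 5.7333
  s[Y,Y] = ((-1.6667)·(-1.6667) + (-0.6667)·(-0.6667) + (-0.6667)·(-0.6667) + (-1.6667)·(-1.6667) + (2.3333)·(2.3333) + (2.3333)·(2.3333)) / 5 = 17.3333/5 = 3.4667
  s[Y,Z] = ((-1.6667)·(-3.6667) + (-0.6667)·(2.3333) + (-0.6667)·(-0.6667) + (-1.6667)·(0.3333) + (2.3333)·(-1.6667) + (2.3333)·(3.3333)) / 5 = 8.3333/5 = 1.6667
  s[Z,Z] = ((-3.6667)·(-3.6667) + (2.3333)·(2.3333) + (-0.6667)·(-0.6667) + (0.3333)·(0.3333) + (-1.6667)·(-1.6667) + (3.3333)·(3.3333)) / 5 = 33.3333/5 = 6.6667
  Sample standard deviations s_i = √(s[i,i]):
  s(X) = √(9.0667) = 3.0111
  s(Y) = √(3.4667) = 1.8619
  s(Z) = √(6.6667) = 2.582

Step 3 — r_{ij} = s_{ij} / (s_i · s_j):
  r[X,X] = 1 (diagonal).
  r[X,Y] = 1.9333 / (3.0111 · 1.8619) = 1.9333 / 5.6063 = 0.3448
  r[X,Z] = 5.7333 / (3.0111 · 2.582) = 5.7333 / 7.7746 = 0.7374
  r[Y,Y] = 1 (diagonal).
  r[Y,Z] = 1.6667 / (1.8619 · 2.582) = 1.6667 / 4.8074 = 0.3467
  r[Z,Z] = 1 (diagonal).

R is symmetric with unit diagonal. Assembling:

R = [[1, 0.3448, 0.7374],
 [0.3448, 1, 0.3467],
 [0.7374, 0.3467, 1]]


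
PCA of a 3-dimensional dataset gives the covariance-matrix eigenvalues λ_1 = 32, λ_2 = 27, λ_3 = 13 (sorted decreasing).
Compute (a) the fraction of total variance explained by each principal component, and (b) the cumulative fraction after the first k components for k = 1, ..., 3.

Step 1 — total variance = trace(Sigma) = Σ λ_i = 32 + 27 + 13 = 72.

Step 2 — fraction explained by component i = λ_i / Σ λ:
  PC1: 32/72 = 0.4444
  PC2: 27/72 = 0.375
  PC3: 13/72 = 0.1806

Step 3 — cumulative fraction after k components = (λ_1 + ... + λ_k) / Σ λ:
  k = 1: 32/72 = 0.4444
  k = 2: (32 + 27)/72 = 59/72 = 0.8194
  k = 3: (32 + 27 + 13)/72 = 72/72 = 1

Summary (fraction, with percent):

explained: PC1 0.4444 (44.44%), PC2 0.375 (37.5%), PC3 0.1806 (18.06%);  cumulative: 0.4444, 0.8194, 1


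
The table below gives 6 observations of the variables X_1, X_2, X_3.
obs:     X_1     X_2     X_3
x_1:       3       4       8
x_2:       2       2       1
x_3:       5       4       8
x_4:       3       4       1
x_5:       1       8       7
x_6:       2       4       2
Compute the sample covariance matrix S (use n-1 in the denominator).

Step 1 — column means:
  mean(X_1) = (3 + 2 + 5 + 3 + 1 + 2) / 6 = 16/6 = 2.6667
  mean(X_2) = (4 + 2 + 4 + 4 + 8 + 4) / 6 = 26/6 = 4.3333
  mean(X_3) = (8 + 1 + 8 + 1 + 7 + 2) / 6 = 27/6 = 4.5

Step 2 — sample covariance S[i,j] = (1/(n-1)) · Σ_k (x_{k,i} - mean_i) · (x_{k,j} - mean_j), with n-1 = 5.
  S[X_1,X_1] = ((0.3333)·(0.3333) + (-0.6667)·(-0.6667) + (2.3333)·(2.3333) + (0.3333)·(0.3333) + (-1.6667)·(-1.6667) + (-0.6667)·(-0.6667)) / 5 = 9.3333/5 = 1.8667
  S[X_1,X_2] = ((0.3333)·(-0.3333) + (-0.6667)·(-2.3333) + (2.3333)·(-0.3333) + (0.3333)·(-0.3333) + (-1.6667)·(3.6667) + (-0.6667)·(-0.3333)) / 5 = -5.3333/5 = -1.0667
  S[X_1,X_3] = ((0.3333)·(3.5) + (-0.6667)·(-3.5) + (2.3333)·(3.5) + (0.3333)·(-3.5) + (-1.6667)·(2.5) + (-0.6667)·(-2.5)) / 5 = 8/5 = 1.6
  S[X_2,X_2] = ((-0.3333)·(-0.3333) + (-2.3333)·(-2.3333) + (-0.3333)·(-0.3333) + (-0.3333)·(-0.3333) + (3.6667)·(3.6667) + (-0.3333)·(-0.3333)) / 5 = 19.3333/5 = 3.8667
  S[X_2,X_3] = ((-0.3333)·(3.5) + (-2.3333)·(-3.5) + (-0.3333)·(3.5) + (-0.3333)·(-3.5) + (3.6667)·(2.5) + (-0.3333)·(-2.5)) / 5 = 17/5 = 3.4
  S[X_3,X_3] = ((3.5)·(3.5) + (-3.5)·(-3.5) + (3.5)·(3.5) + (-3.5)·(-3.5) + (2.5)·(2.5) + (-2.5)·(-2.5)) / 5 = 61.5/5 = 12.3

S is symmetric (S[j,i] = S[i,j]). Assembling:

S = [[1.8667, -1.0667, 1.6],
 [-1.0667, 3.8667, 3.4],
 [1.6, 3.4, 12.3]]


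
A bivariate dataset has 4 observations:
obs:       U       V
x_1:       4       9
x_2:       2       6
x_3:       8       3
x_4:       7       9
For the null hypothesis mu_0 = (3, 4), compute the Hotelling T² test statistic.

Step 1 — sample mean vector:
  mean(U) = (4 + 2 + 8 + 7) / 4 = 21/4 = 5.25
  mean(V) = (9 + 6 + 3 + 9) / 4 = 27/4 = 6.75
  x̄ = (5.25, 6.75),  deviation x̄ - mu_0 = (5.25, 6.75) - (3, 4) = (2.25, 2.75).

Step 2 — sample covariance matrix, S[i,j] = (1/(n-1)) · Σ_k (x_{k,i} - mean_i) · (x_{k,j} - mean_j), divisor n-1 = 3:
  S[U,U] = ((-1.25)·(-1.25) + (-3.25)·(-3.25) + (2.75)·(2.75) + (1.75)·(1.75)) / 3 = 22.75/3 = 7.5833
  S[U,V] = ((-1.25)·(2.25) + (-3.25)·(-0.75) + (2.75)·(-3.75) + (1.75)·(2.25)) / 3 = -6.75/3 = -2.25
  S[V,V] = ((2.25)·(2.25) + (-0.75)·(-0.75) + (-3.75)·(-3.75) + (2.25)·(2.25)) / 3 = 24.75/3 = 8.25
  S = [[7.5833, -2.25],
 [-2.25, 8.25]].

Step 3 — invert S. det(S) = 7.5833·8.25 - (-2.25)² = 57.5.
  S^{-1} = (1/det) · [[d, -b], [-b, a]] = [[0.1435, 0.0391],
 [0.0391, 0.1319]].

Step 4 — quadratic form (x̄ - mu_0)^T · S^{-1} · (x̄ - mu_0):
  S^{-1} · (x̄ - mu_0) = (0.4304, 0.4507),
  (x̄ - mu_0)^T · [...] = (2.25)·(0.4304) + (2.75)·(0.4507) = 2.208.

Step 5 — scale by n: T² = 4 · 2.208 = 8.8319.

T² ≈ 8.8319


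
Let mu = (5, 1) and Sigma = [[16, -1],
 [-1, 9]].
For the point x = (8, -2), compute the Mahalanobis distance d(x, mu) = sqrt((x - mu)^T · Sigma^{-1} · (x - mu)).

Step 1 — centre the observation: (x - mu) = (3, -3).

Step 2 — invert Sigma. det(Sigma) = 16·9 - (-1)² = 143.
  Sigma^{-1} = (1/det) · [[d, -b], [-b, a]] = [[0.0629, 0.007],
 [0.007, 0.1119]].

Step 3 — form the quadratic (x - mu)^T · Sigma^{-1} · (x - mu):
  Sigma^{-1} · (x - mu) = (0.1678, -0.3147).
  (x - mu)^T · [Sigma^{-1} · (x - mu)] = (3)·(0.1678) + (-3)·(-0.3147) = 1.4476.

Step 4 — take square root: d = √(1.4476) ≈ 1.2031.

d(x, mu) = √(1.4476) ≈ 1.2031


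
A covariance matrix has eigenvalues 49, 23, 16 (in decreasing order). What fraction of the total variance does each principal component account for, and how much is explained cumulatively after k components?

Step 1 — total variance = trace(Sigma) = Σ λ_i = 49 + 23 + 16 = 88.

Step 2 — fraction explained by component i = λ_i / Σ λ:
  PC1: 49/88 = 0.5568
  PC2: 23/88 = 0.2614
  PC3: 16/88 = 0.1818

Step 3 — cumulative fraction after k components = (λ_1 + ... + λ_k) / Σ λ:
  k = 1: 49/88 = 0.5568
  k = 2: (49 + 23)/88 = 72/88 = 0.8182
  k = 3: (49 + 23 + 16)/88 = 88/88 = 1

Summary (fraction, with percent):

explained: PC1 0.5568 (55.68%), PC2 0.2614 (26.14%), PC3 0.1818 (18.18%);  cumulative: 0.5568, 0.8182, 1


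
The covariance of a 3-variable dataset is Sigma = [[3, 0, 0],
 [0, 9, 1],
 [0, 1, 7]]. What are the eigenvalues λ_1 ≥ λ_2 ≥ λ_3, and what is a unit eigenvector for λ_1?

Step 1 — characteristic polynomial p(λ) = det(λI - Sigma) = λ³ - tr·λ² + c_1·λ - det, where tr = trace, c_1 = sum of the principal 2×2 minors, det = det(Sigma):
  tr = 3 + 9 + 7 = 19,
  c_1 = (3·9 - (0)²) + (3·7 - (0)²) + (9·7 - (1)²) = 27 + 21 + 62 = 110,
  det = 3·(9·7 - (1)²) - (0)·((0)·7 - (1)·(0)) + (0)·((0)·(1) - 9·(0)) = 3·(62) - (0)·(0) + (0)·(0) = 186.
  So p(λ) = λ³ - 19λ² + 110λ - 186.
Step 2 — look for an integer root (rational root theorem: any rational root is an integer divisor of 186). Testing λ = 3:
  p(3) = 27 - 171 + 330 - 186 = 0  ✓
  Dividing out (λ - 3): p(λ) = (λ - 3)(λ² - 16λ + 62).
Step 3 — remaining eigenvalues from the quadratic λ² - 16λ + 62 = 0:
  Δ = 16² - 4·62 = 256 - 248 = 8,  λ = (16 ± √8)/2 = (16 ± 2.8284)/2 ≈ 9.4142 or 6.5858.
  Sorted: λ_1 = 9.4142,  λ_2 = 6.5858,  λ_3 = 3  (check: sum = 19 = tr ✓).

Step 4 — unit eigenvector for λ_1 ≈ 9.4142: v spans the null space of (Sigma - λ_1 I), whose rows are
  r_1 = (-6.4142, 0, 0),  r_2 = (0, -0.4142, 1),  r_3 = (0, 1, -2.4142).
  v is orthogonal to every row, so take v ∝ r_1 × r_2 = ((0)·(1) - (0)·(-0.4142), (0)·(0) - (-6.4142)·(1), (-6.4142)·(-0.4142) - (0)·(0)) ≈ (0, 6.4142, 2.6569).
  Let u = (0, 6.4142, 2.6569).
  ||u|| = √((0)² + (6.4142)² + (2.6569)²) = √(48.201) ≈ 6.9427,  v_1 = u/||u|| ≈ (0, 0.9239, 0.3827) (||v_1|| = 1).

λ_1 = 9.4142,  λ_2 = 6.5858,  λ_3 = 3;  v_1 ≈ (0, 0.9239, 0.3827)


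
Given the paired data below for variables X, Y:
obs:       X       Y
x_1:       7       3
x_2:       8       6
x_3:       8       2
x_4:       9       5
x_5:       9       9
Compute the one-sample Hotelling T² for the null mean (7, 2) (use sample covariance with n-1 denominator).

Step 1 — sample mean vector:
  mean(X) = (7 + 8 + 8 + 9 + 9) / 5 = 41/5 = 8.2
  mean(Y) = (3 + 6 + 2 + 5 + 9) / 5 = 25/5 = 5
  x̄ = (8.2, 5),  deviation x̄ - mu_0 = (8.2, 5) - (7, 2) = (1.2, 3).

Step 2 — sample covariance matrix, S[i,j] = (1/(n-1)) · Σ_k (x_{k,i} - mean_i) · (x_{k,j} - mean_j), divisor n-1 = 4:
  S[X,X] = ((-1.2)·(-1.2) + (-0.2)·(-0.2) + (-0.2)·(-0.2) + (0.8)·(0.8) + (0.8)·(0.8)) / 4 = 2.8/4 = 0.7
  S[X,Y] = ((-1.2)·(-2) + (-0.2)·(1) + (-0.2)·(-3) + (0.8)·(0) + (0.8)·(4)) / 4 = 6/4 = 1.5
  S[Y,Y] = ((-2)·(-2) + (1)·(1) + (-3)·(-3) + (0)·(0) + (4)·(4)) / 4 = 30/4 = 7.5
  S = [[0.7, 1.5],
 [1.5, 7.5]].

Step 3 — invert S. det(S) = 0.7·7.5 - (1.5)² = 3.
  S^{-1} = (1/det) · [[d, -b], [-b, a]] = [[2.5, -0.5],
 [-0.5, 0.2333]].

Step 4 — quadratic form (x̄ - mu_0)^T · S^{-1} · (x̄ - mu_0):
  S^{-1} · (x̄ - mu_0) = (1.5, 0.1),
  (x̄ - mu_0)^T · [...] = (1.2)·(1.5) + (3)·(0.1) = 2.1.

Step 5 — scale by n: T² = 5 · 2.1 = 10.5.

T² ≈ 10.5


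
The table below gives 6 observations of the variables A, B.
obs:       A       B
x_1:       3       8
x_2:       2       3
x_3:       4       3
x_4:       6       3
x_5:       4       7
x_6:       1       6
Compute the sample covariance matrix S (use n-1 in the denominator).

Step 1 — column means:
  mean(A) = (3 + 2 + 4 + 6 + 4 + 1) / 6 = 20/6 = 3.3333
  mean(B) = (8 + 3 + 3 + 3 + 7 + 6) / 6 = 30/6 = 5

Step 2 — sample covariance S[i,j] = (1/(n-1)) · Σ_k (x_{k,i} - mean_i) · (x_{k,j} - mean_j), with n-1 = 5.
  S[A,A] = ((-0.3333)·(-0.3333) + (-1.3333)·(-1.3333) + (0.6667)·(0.6667) + (2.6667)·(2.6667) + (0.6667)·(0.6667) + (-2.3333)·(-2.3333)) / 5 = 15.3333/5 = 3.0667
  S[A,B] = ((-0.3333)·(3) + (-1.3333)·(-2) + (0.6667)·(-2) + (2.6667)·(-2) + (0.6667)·(2) + (-2.3333)·(1)) / 5 = -6/5 = -1.2
  S[B,B] = ((3)·(3) + (-2)·(-2) + (-2)·(-2) + (-2)·(-2) + (2)·(2) + (1)·(1)) / 5 = 26/5 = 5.2

S is symmetric (S[j,i] = S[i,j]). Assembling:

S = [[3.0667, -1.2],
 [-1.2, 5.2]]


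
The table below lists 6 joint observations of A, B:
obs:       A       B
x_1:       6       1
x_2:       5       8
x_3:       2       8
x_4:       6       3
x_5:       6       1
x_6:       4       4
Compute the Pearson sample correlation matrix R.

Step 1 — column means:
  mean(A) = (6 + 5 + 2 + 6 + 6 + 4) / 6 = 29/6 = 4.8333
  mean(B) = (1 + 8 + 8 + 3 + 1 + 4) / 6 = 25/6 = 4.1667

Step 2 — sample variances and covariances s[i,j] = (1/(n-1)) · Σ_k (x_{k,i} - mean_i) · (x_{k,j} - mean_j), with n-1 = 5:
  s[A,A] = ((1.1667)·(1.1667) + (0.1667)·(0.1667) + (-2.8333)·(-2.8333) + (1.1667)·(1.1667) + (1.1667)·(1.1667) + (-0.8333)·(-0.8333)) / 5 = 12.8333/5 = 2.5667
  s[A,B] = ((1.1667)·(-3.1667) + (0.1667)·(3.8333) + (-2.8333)·(3.8333) + (1.1667)·(-1.1667) + (1.1667)·(-3.1667) + (-0.8333)·(-0.1667)) / 5 = -18.8333/5 = -3.7667
  s[B,B] = ((-3.1667)·(-3.1667) + (3.8333)·(3.8333) + (3.8333)·(3.8333) + (-1.1667)·(-1.1667) + (-3.1667)·(-3.1667) + (-0.1667)·(-0.1667)) / 5 = 50.8333/5 = 10.1667
  Sample standard deviations s_i = √(s[i,i]):
  s(A) = √(2.5667) = 1.6021
  s(B) = √(10.1667) = 3.1885

Step 3 — r_{ij} = s_{ij} / (s_i · s_j):
  r[A,A] = 1 (diagonal).
  r[A,B] = -3.7667 / (1.6021 · 3.1885) = -3.7667 / 5.1083 = -0.7374
  r[B,B] = 1 (diagonal).

R is symmetric with unit diagonal. Assembling:

R = [[1, -0.7374],
 [-0.7374, 1]]


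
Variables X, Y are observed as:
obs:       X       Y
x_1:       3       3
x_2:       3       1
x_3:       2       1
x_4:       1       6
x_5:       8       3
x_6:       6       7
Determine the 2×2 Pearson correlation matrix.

Step 1 — column means:
  mean(X) = (3 + 3 + 2 + 1 + 8 + 6) / 6 = 23/6 = 3.8333
  mean(Y) = (3 + 1 + 1 + 6 + 3 + 7) / 6 = 21/6 = 3.5

Step 2 — sample variances and covariances s[i,j] = (1/(n-1)) · Σ_k (x_{k,i} - mean_i) · (x_{k,j} - mean_j), with n-1 = 5:
  s[X,X] = ((-0.8333)·(-0.8333) + (-0.8333)·(-0.8333) + (-1.8333)·(-1.8333) + (-2.8333)·(-2.8333) + (4.1667)·(4.1667) + (2.1667)·(2.1667)) / 5 = 34.8333/5 = 6.9667
  s[X,Y] = ((-0.8333)·(-0.5) + (-0.8333)·(-2.5) + (-1.8333)·(-2.5) + (-2.8333)·(2.5) + (4.1667)·(-0.5) + (2.1667)·(3.5)) / 5 = 5.5/5 = 1.1
  s[Y,Y] = ((-0.5)·(-0.5) + (-2.5)·(-2.5) + (-2.5)·(-2.5) + (2.5)·(2.5) + (-0.5)·(-0.5) + (3.5)·(3.5)) / 5 = 31.5/5 = 6.3
  Sample standard deviations s_i = √(s[i,i]):
  s(X) = √(6.9667) = 2.6394
  s(Y) = √(6.3) = 2.51

Step 3 — r_{ij} = s_{ij} / (s_i · s_j):
  r[X,X] = 1 (diagonal).
  r[X,Y] = 1.1 / (2.6394 · 2.51) = 1.1 / 6.625 = 0.166
  r[Y,Y] = 1 (diagonal).

R is symmetric with unit diagonal. Assembling:

R = [[1, 0.166],
 [0.166, 1]]


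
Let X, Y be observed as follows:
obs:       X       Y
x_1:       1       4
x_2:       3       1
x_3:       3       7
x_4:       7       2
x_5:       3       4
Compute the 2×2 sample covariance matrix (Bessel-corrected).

Step 1 — column means:
  mean(X) = (1 + 3 + 3 + 7 + 3) / 5 = 17/5 = 3.4
  mean(Y) = (4 + 1 + 7 + 2 + 4) / 5 = 18/5 = 3.6

Step 2 — sample covariance S[i,j] = (1/(n-1)) · Σ_k (x_{k,i} - mean_i) · (x_{k,j} - mean_j), with n-1 = 4.
  S[X,X] = ((-2.4)·(-2.4) + (-0.4)·(-0.4) + (-0.4)·(-0.4) + (3.6)·(3.6) + (-0.4)·(-0.4)) / 4 = 19.2/4 = 4.8
  S[X,Y] = ((-2.4)·(0.4) + (-0.4)·(-2.6) + (-0.4)·(3.4) + (3.6)·(-1.6) + (-0.4)·(0.4)) / 4 = -7.2/4 = -1.8
  S[Y,Y] = ((0.4)·(0.4) + (-2.6)·(-2.6) + (3.4)·(3.4) + (-1.6)·(-1.6) + (0.4)·(0.4)) / 4 = 21.2/4 = 5.3

S is symmetric (S[j,i] = S[i,j]). Assembling:

S = [[4.8, -1.8],
 [-1.8, 5.3]]


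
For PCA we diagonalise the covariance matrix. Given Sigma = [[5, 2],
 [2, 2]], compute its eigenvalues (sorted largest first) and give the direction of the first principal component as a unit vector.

Step 1 — characteristic polynomial of 2×2 Sigma:
  det(Sigma - λI) = λ² - trace · λ + det = 0.
  trace = 5 + 2 = 7, det = 5·2 - (2)² = 6.
Step 2 — discriminant:
  Δ = trace² - 4·det = 49 - 24 = 25.
Step 3 — eigenvalues:
  λ = (trace ± √Δ)/2 = (7 ± 5)/2,
  λ_1 = 6,  λ_2 = 1.

Step 4 — unit eigenvector for λ_1: solve (Sigma - λ_1 I)v = 0. First row:
  (5 - 6)·v_x + (2)·v_y = 0, i.e. (-1)·v_x + (2)·v_y = 0,
  so v ∝ (b, λ_1 - a) = (2, 1) = u.
  ||u|| = √((2)² + (1)²) = √(5) ≈ 2.2361,
  v_1 = u/||u|| ≈ (0.8944, 0.4472) (||v_1|| = 1).

λ_1 = 6,  λ_2 = 1;  v_1 ≈ (0.8944, 0.4472)


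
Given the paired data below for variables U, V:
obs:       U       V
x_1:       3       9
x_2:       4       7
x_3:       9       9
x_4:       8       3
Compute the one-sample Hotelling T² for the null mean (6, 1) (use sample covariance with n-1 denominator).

Step 1 — sample mean vector:
  mean(U) = (3 + 4 + 9 + 8) / 4 = 24/4 = 6
  mean(V) = (9 + 7 + 9 + 3) / 4 = 28/4 = 7
  x̄ = (6, 7),  deviation x̄ - mu_0 = (6, 7) - (6, 1) = (0, 6).

Step 2 — sample covariance matrix, S[i,j] = (1/(n-1)) · Σ_k (x_{k,i} - mean_i) · (x_{k,j} - mean_j), divisor n-1 = 3:
  S[U,U] = ((-3)·(-3) + (-2)·(-2) + (3)·(3) + (2)·(2)) / 3 = 26/3 = 8.6667
  S[U,V] = ((-3)·(2) + (-2)·(0) + (3)·(2) + (2)·(-4)) / 3 = -8/3 = -2.6667
  S[V,V] = ((2)·(2) + (0)·(0) + (2)·(2) + (-4)·(-4)) / 3 = 24/3 = 8
  S = [[8.6667, -2.6667],
 [-2.6667, 8]].

Step 3 — invert S. det(S) = 8.6667·8 - (-2.6667)² = 62.2222.
  S^{-1} = (1/det) · [[d, -b], [-b, a]] = [[0.1286, 0.0429],
 [0.0429, 0.1393]].

Step 4 — quadratic form (x̄ - mu_0)^T · S^{-1} · (x̄ - mu_0):
  S^{-1} · (x̄ - mu_0) = (0.2571, 0.8357),
  (x̄ - mu_0)^T · [...] = (0)·(0.2571) + (6)·(0.8357) = 5.0143.

Step 5 — scale by n: T² = 4 · 5.0143 = 20.0571.

T² ≈ 20.0571


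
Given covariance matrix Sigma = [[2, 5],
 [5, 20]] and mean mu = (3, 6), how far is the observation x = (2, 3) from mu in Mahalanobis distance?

Step 1 — centre the observation: (x - mu) = (-1, -3).

Step 2 — invert Sigma. det(Sigma) = 2·20 - (5)² = 15.
  Sigma^{-1} = (1/det) · [[d, -b], [-b, a]] = [[1.3333, -0.3333],
 [-0.3333, 0.1333]].

Step 3 — form the quadratic (x - mu)^T · Sigma^{-1} · (x - mu):
  Sigma^{-1} · (x - mu) = (-0.3333, -0.0667).
  (x - mu)^T · [Sigma^{-1} · (x - mu)] = (-1)·(-0.3333) + (-3)·(-0.0667) = 0.5333.

Step 4 — take square root: d = √(0.5333) ≈ 0.7303.

d(x, mu) = √(0.5333) ≈ 0.7303


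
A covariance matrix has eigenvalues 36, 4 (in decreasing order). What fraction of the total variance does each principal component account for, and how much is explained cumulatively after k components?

Step 1 — total variance = trace(Sigma) = Σ λ_i = 36 + 4 = 40.

Step 2 — fraction explained by component i = λ_i / Σ λ:
  PC1: 36/40 = 0.9
  PC2: 4/40 = 0.1

Step 3 — cumulative fraction after k components = (λ_1 + ... + λ_k) / Σ λ:
  k = 1: 36/40 = 0.9
  k = 2: (36 + 4)/40 = 40/40 = 1

Summary (fraction, with percent):

explained: PC1 0.9 (90%), PC2 0.1 (10%);  cumulative: 0.9, 1


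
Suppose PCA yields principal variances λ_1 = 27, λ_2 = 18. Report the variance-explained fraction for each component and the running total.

Step 1 — total variance = trace(Sigma) = Σ λ_i = 27 + 18 = 45.

Step 2 — fraction explained by component i = λ_i / Σ λ:
  PC1: 27/45 = 0.6
  PC2: 18/45 = 0.4

Step 3 — cumulative fraction after k components = (λ_1 + ... + λ_k) / Σ λ:
  k = 1: 27/45 = 0.6
  k = 2: (27 + 18)/45 = 45/45 = 1

Summary (fraction, with percent):

explained: PC1 0.6 (60%), PC2 0.4 (40%);  cumulative: 0.6, 1


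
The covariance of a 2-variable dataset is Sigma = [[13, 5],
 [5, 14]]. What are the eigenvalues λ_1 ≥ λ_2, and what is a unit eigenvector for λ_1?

Step 1 — characteristic polynomial of 2×2 Sigma:
  det(Sigma - λI) = λ² - trace · λ + det = 0.
  trace = 13 + 14 = 27, det = 13·14 - (5)² = 157.
Step 2 — discriminant:
  Δ = trace² - 4·det = 729 - 628 = 101.
Step 3 — eigenvalues:
  λ = (trace ± √Δ)/2 = (27 ± 10.0499)/2,
  λ_1 = 18.5249,  λ_2 = 8.4751.

Step 4 — unit eigenvector for λ_1: solve (Sigma - λ_1 I)v = 0. First row:
  (13 - 18.5249)·v_x + (5)·v_y = 0, i.e. (-5.5249)·v_x + (5)·v_y = 0,
  so v ∝ (b, λ_1 - a) = (5, 5.5249) = u.
  ||u|| = √((5)² + (5.5249)²) = √(55.5249) ≈ 7.4515,
  v_1 = u/||u|| ≈ (0.671, 0.7415) (||v_1|| = 1).

λ_1 = 18.5249,  λ_2 = 8.4751;  v_1 ≈ (0.671, 0.7415)


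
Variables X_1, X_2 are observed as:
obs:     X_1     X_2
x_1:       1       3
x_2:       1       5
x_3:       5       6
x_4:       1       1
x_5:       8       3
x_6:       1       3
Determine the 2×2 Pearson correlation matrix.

Step 1 — column means:
  mean(X_1) = (1 + 1 + 5 + 1 + 8 + 1) / 6 = 17/6 = 2.8333
  mean(X_2) = (3 + 5 + 6 + 1 + 3 + 3) / 6 = 21/6 = 3.5

Step 2 — sample variances and covariances s[i,j] = (1/(n-1)) · Σ_k (x_{k,i} - mean_i) · (x_{k,j} - mean_j), with n-1 = 5:
  s[X_1,X_1] = ((-1.8333)·(-1.8333) + (-1.8333)·(-1.8333) + (2.1667)·(2.1667) + (-1.8333)·(-1.8333) + (5.1667)·(5.1667) + (-1.8333)·(-1.8333)) / 5 = 44.8333/5 = 8.9667
  s[X_1,X_2] = ((-1.8333)·(-0.5) + (-1.8333)·(1.5) + (2.1667)·(2.5) + (-1.8333)·(-2.5) + (5.1667)·(-0.5) + (-1.8333)·(-0.5)) / 5 = 6.5/5 = 1.3
  s[X_2,X_2] = ((-0.5)·(-0.5) + (1.5)·(1.5) + (2.5)·(2.5) + (-2.5)·(-2.5) + (-0.5)·(-0.5) + (-0.5)·(-0.5)) / 5 = 15.5/5 = 3.1
  Sample standard deviations s_i = √(s[i,i]):
  s(X_1) = √(8.9667) = 2.9944
  s(X_2) = √(3.1) = 1.7607

Step 3 — r_{ij} = s_{ij} / (s_i · s_j):
  r[X_1,X_1] = 1 (diagonal).
  r[X_1,X_2] = 1.3 / (2.9944 · 1.7607) = 1.3 / 5.2723 = 0.2466
  r[X_2,X_2] = 1 (diagonal).

R is symmetric with unit diagonal. Assembling:

R = [[1, 0.2466],
 [0.2466, 1]]


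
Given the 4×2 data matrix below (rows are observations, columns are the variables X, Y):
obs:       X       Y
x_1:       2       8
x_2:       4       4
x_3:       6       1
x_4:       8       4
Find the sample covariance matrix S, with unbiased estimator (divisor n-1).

Step 1 — column means:
  mean(X) = (2 + 4 + 6 + 8) / 4 = 20/4 = 5
  mean(Y) = (8 + 4 + 1 + 4) / 4 = 17/4 = 4.25

Step 2 — sample covariance S[i,j] = (1/(n-1)) · Σ_k (x_{k,i} - mean_i) · (x_{k,j} - mean_j), with n-1 = 3.
  S[X,X] = ((-3)·(-3) + (-1)·(-1) + (1)·(1) + (3)·(3)) / 3 = 20/3 = 6.6667
  S[X,Y] = ((-3)·(3.75) + (-1)·(-0.25) + (1)·(-3.25) + (3)·(-0.25)) / 3 = -15/3 = -5
  S[Y,Y] = ((3.75)·(3.75) + (-0.25)·(-0.25) + (-3.25)·(-3.25) + (-0.25)·(-0.25)) / 3 = 24.75/3 = 8.25

S is symmetric (S[j,i] = S[i,j]). Assembling:

S = [[6.6667, -5],
 [-5, 8.25]]


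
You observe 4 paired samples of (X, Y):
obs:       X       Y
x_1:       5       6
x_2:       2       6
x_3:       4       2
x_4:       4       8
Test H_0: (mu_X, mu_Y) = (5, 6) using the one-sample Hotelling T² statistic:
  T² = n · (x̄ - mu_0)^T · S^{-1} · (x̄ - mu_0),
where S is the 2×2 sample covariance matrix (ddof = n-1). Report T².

Step 1 — sample mean vector:
  mean(X) = (5 + 2 + 4 + 4) / 4 = 15/4 = 3.75
  mean(Y) = (6 + 6 + 2 + 8) / 4 = 22/4 = 5.5
  x̄ = (3.75, 5.5),  deviation x̄ - mu_0 = (3.75, 5.5) - (5, 6) = (-1.25, -0.5).

Step 2 — sample covariance matrix, S[i,j] = (1/(n-1)) · Σ_k (x_{k,i} - mean_i) · (x_{k,j} - mean_j), divisor n-1 = 3:
  S[X,X] = ((1.25)·(1.25) + (-1.75)·(-1.75) + (0.25)·(0.25) + (0.25)·(0.25)) / 3 = 4.75/3 = 1.5833
  S[X,Y] = ((1.25)·(0.5) + (-1.75)·(0.5) + (0.25)·(-3.5) + (0.25)·(2.5)) / 3 = -0.5/3 = -0.1667
  S[Y,Y] = ((0.5)·(0.5) + (0.5)·(0.5) + (-3.5)·(-3.5) + (2.5)·(2.5)) / 3 = 19/3 = 6.3333
  S = [[1.5833, -0.1667],
 [-0.1667, 6.3333]].

Step 3 — invert S. det(S) = 1.5833·6.3333 - (-0.1667)² = 10.
  S^{-1} = (1/det) · [[d, -b], [-b, a]] = [[0.6333, 0.0167],
 [0.0167, 0.1583]].

Step 4 — quadratic form (x̄ - mu_0)^T · S^{-1} · (x̄ - mu_0):
  S^{-1} · (x̄ - mu_0) = (-0.8, -0.1),
  (x̄ - mu_0)^T · [...] = (-1.25)·(-0.8) + (-0.5)·(-0.1) = 1.05.

Step 5 — scale by n: T² = 4 · 1.05 = 4.2.

T² ≈ 4.2


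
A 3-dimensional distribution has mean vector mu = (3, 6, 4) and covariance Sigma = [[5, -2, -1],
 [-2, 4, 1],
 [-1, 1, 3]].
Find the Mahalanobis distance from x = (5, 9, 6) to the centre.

Step 1 — centre the observation: (x - mu) = (2, 3, 2).

Step 2 — invert Sigma (cofactor / det for 3×3, or solve directly):
  Sigma^{-1} = [[0.2558, 0.1163, 0.0465],
 [0.1163, 0.3256, -0.0698],
 [0.0465, -0.0698, 0.3721]].

Step 3 — form the quadratic (x - mu)^T · Sigma^{-1} · (x - mu):
  Sigma^{-1} · (x - mu) = (0.9535, 1.0698, 0.6279).
  (x - mu)^T · [Sigma^{-1} · (x - mu)] = (2)·(0.9535) + (3)·(1.0698) + (2)·(0.6279) = 6.3721.

Step 4 — take square root: d = √(6.3721) ≈ 2.5243.

d(x, mu) = √(6.3721) ≈ 2.5243


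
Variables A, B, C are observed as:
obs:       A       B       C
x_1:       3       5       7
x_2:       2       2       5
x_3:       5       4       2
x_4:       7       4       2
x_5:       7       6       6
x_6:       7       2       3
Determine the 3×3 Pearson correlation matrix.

Step 1 — column means:
  mean(A) = (3 + 2 + 5 + 7 + 7 + 7) / 6 = 31/6 = 5.1667
  mean(B) = (5 + 2 + 4 + 4 + 6 + 2) / 6 = 23/6 = 3.8333
  mean(C) = (7 + 5 + 2 + 2 + 6 + 3) / 6 = 25/6 = 4.1667

Step 2 — sample variances and covariances s[i,j] = (1/(n-1)) · Σ_k (x_{k,i} - mean_i) · (x_{k,j} - mean_j), with n-1 = 5:
  s[A,A] = ((-2.1667)·(-2.1667) + (-3.1667)·(-3.1667) + (-0.1667)·(-0.1667) + (1.8333)·(1.8333) + (1.8333)·(1.8333) + (1.8333)·(1.8333)) / 5 = 24.8333/5 = 4.9667
  s[A,B] = ((-2.1667)·(1.1667) + (-3.1667)·(-1.8333) + (-0.1667)·(0.1667) + (1.8333)·(0.1667) + (1.8333)·(2.1667) + (1.8333)·(-1.8333)) / 5 = 4.1667/5 = 0.8333
  s[A,C] = ((-2.1667)·(2.8333) + (-3.1667)·(0.8333) + (-0.1667)·(-2.1667) + (1.8333)·(-2.1667) + (1.8333)·(1.8333) + (1.8333)·(-1.1667)) / 5 = -11.1667/5 = -2.2333
  s[B,B] = ((1.1667)·(1.1667) + (-1.8333)·(-1.8333) + (0.1667)·(0.1667) + (0.1667)·(0.1667) + (2.1667)·(2.1667) + (-1.8333)·(-1.8333)) / 5 = 12.8333/5 = 2.5667
  s[B,C] = ((1.1667)·(2.8333) + (-1.8333)·(0.8333) + (0.1667)·(-2.1667) + (0.1667)·(-2.1667) + (2.1667)·(1.8333) + (-1.8333)·(-1.1667)) / 5 = 7.1667/5 = 1.4333
  s[C,C] = ((2.8333)·(2.8333) + (0.8333)·(0.8333) + (-2.1667)·(-2.1667) + (-2.1667)·(-2.1667) + (1.8333)·(1.8333) + (-1.1667)·(-1.1667)) / 5 = 22.8333/5 = 4.5667
  Sample standard deviations s_i = √(s[i,i]):
  s(A) = √(4.9667) = 2.2286
  s(B) = √(2.5667) = 1.6021
  s(C) = √(4.5667) = 2.137

Step 3 — r_{ij} = s_{ij} / (s_i · s_j):
  r[A,A] = 1 (diagonal).
  r[A,B] = 0.8333 / (2.2286 · 1.6021) = 0.8333 / 3.5704 = 0.2334
  r[A,C] = -2.2333 / (2.2286 · 2.137) = -2.2333 / 4.7625 = -0.4689
  r[B,B] = 1 (diagonal).
  r[B,C] = 1.4333 / (1.6021 · 2.137) = 1.4333 / 3.4236 = 0.4187
  r[C,C] = 1 (diagonal).

R is symmetric with unit diagonal. Assembling:

R = [[1, 0.2334, -0.4689],
 [0.2334, 1, 0.4187],
 [-0.4689, 0.4187, 1]]


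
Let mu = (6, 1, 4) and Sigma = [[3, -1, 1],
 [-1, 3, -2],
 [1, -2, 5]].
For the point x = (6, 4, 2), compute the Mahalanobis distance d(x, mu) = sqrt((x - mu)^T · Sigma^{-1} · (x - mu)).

Step 1 — centre the observation: (x - mu) = (0, 3, -2).

Step 2 — invert Sigma (cofactor / det for 3×3, or solve directly):
  Sigma^{-1} = [[0.3793, 0.1034, -0.0345],
 [0.1034, 0.4828, 0.1724],
 [-0.0345, 0.1724, 0.2759]].

Step 3 — form the quadratic (x - mu)^T · Sigma^{-1} · (x - mu):
  Sigma^{-1} · (x - mu) = (0.3793, 1.1034, -0.0345).
  (x - mu)^T · [Sigma^{-1} · (x - mu)] = (0)·(0.3793) + (3)·(1.1034) + (-2)·(-0.0345) = 3.3793.

Step 4 — take square root: d = √(3.3793) ≈ 1.8383.

d(x, mu) = √(3.3793) ≈ 1.8383


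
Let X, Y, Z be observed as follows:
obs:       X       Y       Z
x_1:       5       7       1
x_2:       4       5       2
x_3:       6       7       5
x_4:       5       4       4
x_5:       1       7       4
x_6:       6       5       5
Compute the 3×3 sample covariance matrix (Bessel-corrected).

Step 1 — column means:
  mean(X) = (5 + 4 + 6 + 5 + 1 + 6) / 6 = 27/6 = 4.5
  mean(Y) = (7 + 5 + 7 + 4 + 7 + 5) / 6 = 35/6 = 5.8333
  mean(Z) = (1 + 2 + 5 + 4 + 4 + 5) / 6 = 21/6 = 3.5

Step 2 — sample covariance S[i,j] = (1/(n-1)) · Σ_k (x_{k,i} - mean_i) · (x_{k,j} - mean_j), with n-1 = 5.
  S[X,X] = ((0.5)·(0.5) + (-0.5)·(-0.5) + (1.5)·(1.5) + (0.5)·(0.5) + (-3.5)·(-3.5) + (1.5)·(1.5)) / 5 = 17.5/5 = 3.5
  S[X,Y] = ((0.5)·(1.1667) + (-0.5)·(-0.8333) + (1.5)·(1.1667) + (0.5)·(-1.8333) + (-3.5)·(1.1667) + (1.5)·(-0.8333)) / 5 = -3.5/5 = -0.7
  S[X,Z] = ((0.5)·(-2.5) + (-0.5)·(-1.5) + (1.5)·(1.5) + (0.5)·(0.5) + (-3.5)·(0.5) + (1.5)·(1.5)) / 5 = 2.5/5 = 0.5
  S[Y,Y] = ((1.1667)·(1.1667) + (-0.8333)·(-0.8333) + (1.1667)·(1.1667) + (-1.8333)·(-1.8333) + (1.1667)·(1.1667) + (-0.8333)·(-0.8333)) / 5 = 8.8333/5 = 1.7667
  S[Y,Z] = ((1.1667)·(-2.5) + (-0.8333)·(-1.5) + (1.1667)·(1.5) + (-1.8333)·(0.5) + (1.1667)·(0.5) + (-0.8333)·(1.5)) / 5 = -1.5/5 = -0.3
  S[Z,Z] = ((-2.5)·(-2.5) + (-1.5)·(-1.5) + (1.5)·(1.5) + (0.5)·(0.5) + (0.5)·(0.5) + (1.5)·(1.5)) / 5 = 13.5/5 = 2.7

S is symmetric (S[j,i] = S[i,j]). Assembling:

S = [[3.5, -0.7, 0.5],
 [-0.7, 1.7667, -0.3],
 [0.5, -0.3, 2.7]]
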